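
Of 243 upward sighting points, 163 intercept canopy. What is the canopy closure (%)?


Formula: Canopy closure = covered points / total points * 100
Closure = 163 / 243 * 100
Closure = 0.6708 * 100 = 67.1%

67.1


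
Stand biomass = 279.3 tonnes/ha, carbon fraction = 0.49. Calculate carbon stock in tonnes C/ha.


Formula: Carbon Stock = Biomass * Carbon Fraction
C = 279.3 t/ha * 0.49
C = 136.9 t C/ha

136.9


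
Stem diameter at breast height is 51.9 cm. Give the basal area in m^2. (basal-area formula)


Formula: BA = pi * (DBH/2)^2 / 10000  (cm^2 to m^2)
Radius = DBH/2 = 51.9/2 = 25.95 cm
BA = pi * 25.95^2 / 10000
   = 2115.5563 cm^2 / 10000
   = 0.2116 m^2

0.2116


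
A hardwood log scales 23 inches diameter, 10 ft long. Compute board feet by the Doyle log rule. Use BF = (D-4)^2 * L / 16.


Doyle: BF = (D - 4)^2 * L / 16
Adjusted diameter = 23 - 4 = 19 in
(D-4)^2 = 19^2 = 361
BF = 361 * 10 / 16 = 226 BF

226


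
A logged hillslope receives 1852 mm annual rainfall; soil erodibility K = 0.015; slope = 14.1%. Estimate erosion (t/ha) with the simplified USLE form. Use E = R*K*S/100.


Formula: E = R * K * S / 100  (simplified USLE)
R * K = 1852 * 0.015 = 27.78
E = 27.78 * 14.1 / 100 = 3.92 t/ha

3.92


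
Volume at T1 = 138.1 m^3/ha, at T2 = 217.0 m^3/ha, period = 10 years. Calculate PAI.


Formula: PAI = (V_T2 - V_T1) / (T2 - T1)
Volume increment = 217.0 - 138.1 = 78.9 m^3/ha
PAI = 78.9 / 10 = 7.89 m^3/ha/year

7.89


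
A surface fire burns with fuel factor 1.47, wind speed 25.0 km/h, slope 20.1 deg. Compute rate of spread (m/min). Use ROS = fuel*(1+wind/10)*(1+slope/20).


Formula: ROS = fuel * (1 + wind/10) * (1 + slope/20)
Wind factor = 1 + 25.0/10 = 3.5
Slope factor = 1 + 20.1/20 = 2.005
ROS = 1.47 * 3.5 * 2.005 = 10.32 m/min

10.32


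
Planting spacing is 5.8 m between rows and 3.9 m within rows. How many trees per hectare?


Formula: TPH = 10000 m^2/ha / (spacing_x * spacing_y)
Area per tree = 5.8 m * 3.9 m = 22.62 m^2
TPH = 10000 / 22.62 = 442 trees/ha

442


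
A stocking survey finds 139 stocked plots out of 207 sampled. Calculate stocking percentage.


Formula: Stocking % = stocked plots / total plots * 100
Stocking = 139 / 207 * 100
Stocking = 0.6715 * 100 = 67.1%

67.1


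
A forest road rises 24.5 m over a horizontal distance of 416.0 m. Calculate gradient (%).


Formula: Gradient = rise / run * 100
Gradient = 24.5 / 416.0 * 100 = 5.9%

5.9


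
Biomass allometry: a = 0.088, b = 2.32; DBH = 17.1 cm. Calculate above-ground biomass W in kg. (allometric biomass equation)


Formula: W = a * DBH^b  (allometric power law)
DBH^b = 17.1^2.32 = 725.3556
W = 0.088 * 725.3556 = 63.8 kg

63.8


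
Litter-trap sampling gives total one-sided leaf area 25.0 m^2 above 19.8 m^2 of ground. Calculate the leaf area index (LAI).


Formula: LAI = total leaf area / ground area  (dimensionless)
LAI = 25.0 m^2 / 19.8 m^2
LAI = 1.26

1.26


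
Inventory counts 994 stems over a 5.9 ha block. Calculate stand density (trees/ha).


Formula: Stand Density = N_trees / Area_ha
Density = 994 trees / 5.9 ha
Density = 168 trees/ha

168


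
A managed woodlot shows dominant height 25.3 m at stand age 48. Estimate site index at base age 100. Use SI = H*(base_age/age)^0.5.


Formula: SI = H_dom * (base_age / age)^0.5
Age ratio = 100 / 48 = 2.08333
sqrt(age_ratio) = 1.44338
SI = 25.3 * 1.44338 = 36.5 m

36.5


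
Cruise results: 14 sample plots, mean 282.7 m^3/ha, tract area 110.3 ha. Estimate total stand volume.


Formula: Total Volume = Mean Volume per ha * Total Area
Total Volume = 282.7 m^3/ha * 110.3 ha
Total Volume = 31182 m^3

31182


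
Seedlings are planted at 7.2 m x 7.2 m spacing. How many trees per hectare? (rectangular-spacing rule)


Formula: TPH = 10000 m^2/ha / (spacing_x * spacing_y)
Area per tree = 7.2 m * 7.2 m = 51.84 m^2
TPH = 10000 / 51.84 = 193 trees/ha

193


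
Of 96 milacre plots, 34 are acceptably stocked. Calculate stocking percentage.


Formula: Stocking % = stocked plots / total plots * 100
Stocking = 34 / 96 * 100
Stocking = 0.3542 * 100 = 35.4%

35.4


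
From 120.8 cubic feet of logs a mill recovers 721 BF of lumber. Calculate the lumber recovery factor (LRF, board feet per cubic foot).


Formula: LRF = Lumber Output (BF) / Log Input (ft^3)
LRF = 721 BF / 120.8 ft^3
LRF = 5.97 BF/ft^3

5.97


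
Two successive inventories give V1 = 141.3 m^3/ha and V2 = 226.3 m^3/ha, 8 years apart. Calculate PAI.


Formula: PAI = (V_T2 - V_T1) / (T2 - T1)
Volume increment = 226.3 - 141.3 = 85.0 m^3/ha
PAI = 85.0 / 8 = 10.63 m^3/ha/year

10.63


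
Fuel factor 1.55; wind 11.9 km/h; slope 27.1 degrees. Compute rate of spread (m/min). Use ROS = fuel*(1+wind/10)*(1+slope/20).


Formula: ROS = fuel * (1 + wind/10) * (1 + slope/20)
Wind factor = 1 + 11.9/10 = 2.19
Slope factor = 1 + 27.1/20 = 2.355
ROS = 1.55 * 2.19 * 2.355 = 7.99 m/min

7.99


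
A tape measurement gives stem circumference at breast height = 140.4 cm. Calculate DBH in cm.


Formula: DBH = C / pi
DBH = 140.4 / pi
pi = 3.14159...
DBH = 44.7 cm

44.7


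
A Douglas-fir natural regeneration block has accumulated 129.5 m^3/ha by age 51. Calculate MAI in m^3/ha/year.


Formula: MAI = Total Volume / Stand Age
MAI = 129.5 m^3/ha / 51 years
MAI = 2.54 m^3/ha/year

2.54


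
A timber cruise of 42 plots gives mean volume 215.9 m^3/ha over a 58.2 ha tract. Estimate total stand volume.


Formula: Total Volume = Mean Volume per ha * Total Area
Total Volume = 215.9 m^3/ha * 58.2 ha
Total Volume = 12565 m^3

12565


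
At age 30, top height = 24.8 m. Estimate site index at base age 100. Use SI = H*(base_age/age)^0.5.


Formula: SI = H_dom * (base_age / age)^0.5
Age ratio = 100 / 30 = 3.33333
sqrt(age_ratio) = 1.82574
SI = 24.8 * 1.82574 = 45.3 m

45.3


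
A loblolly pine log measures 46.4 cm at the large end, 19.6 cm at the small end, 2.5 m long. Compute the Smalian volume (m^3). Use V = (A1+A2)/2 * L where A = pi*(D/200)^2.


Smalian: V = (A1 + A2)/2 * L,  A = pi*(D/200)^2
A1 = pi*(46.4/200)^2 = 0.169093 m^2
A2 = pi*(19.6/200)^2 = 0.030172 m^2
V = (0.169093+0.030172)/2*2.5 = 0.2491 m^3

0.2491


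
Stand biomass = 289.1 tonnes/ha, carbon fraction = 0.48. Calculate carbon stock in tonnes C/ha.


Formula: Carbon Stock = Biomass * Carbon Fraction
C = 289.1 t/ha * 0.48
C = 138.8 t C/ha

138.8


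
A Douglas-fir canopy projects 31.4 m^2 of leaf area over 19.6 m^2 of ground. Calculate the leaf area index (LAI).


Formula: LAI = total leaf area / ground area  (dimensionless)
LAI = 31.4 m^2 / 19.6 m^2
LAI = 1.6

1.6


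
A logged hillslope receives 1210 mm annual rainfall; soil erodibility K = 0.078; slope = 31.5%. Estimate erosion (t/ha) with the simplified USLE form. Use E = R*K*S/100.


Formula: E = R * K * S / 100  (simplified USLE)
R * K = 1210 * 0.078 = 94.38
E = 94.38 * 31.5 / 100 = 29.73 t/ha

29.73


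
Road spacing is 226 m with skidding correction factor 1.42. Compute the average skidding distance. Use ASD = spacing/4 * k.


Formula: ASD = (spacing / 4) * correction
Uncorrected distance = spacing / 4 = 226 / 4 = 56.5 m
ASD = 56.5 * 1.42 = 80 m

80


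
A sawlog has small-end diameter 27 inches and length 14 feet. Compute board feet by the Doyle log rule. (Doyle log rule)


Doyle: BF = (D - 4)^2 * L / 16
Adjusted diameter = 27 - 4 = 23 in
(D-4)^2 = 23^2 = 529
BF = 529 * 14 / 16 = 463 BF

463


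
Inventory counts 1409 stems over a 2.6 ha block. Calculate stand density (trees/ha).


Formula: Stand Density = N_trees / Area_ha
Density = 1409 trees / 2.6 ha
Density = 542 trees/ha

542


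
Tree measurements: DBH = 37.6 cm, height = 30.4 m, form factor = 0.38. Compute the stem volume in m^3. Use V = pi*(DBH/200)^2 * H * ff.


Formula: V = pi * (DBH/200)^2 * H * ff
Radius = DBH/200 = 37.6/200 = 0.188 m
Radius^2 = 0.188^2 = 0.035344 m^2
V = pi * 0.035344 * 30.4 * 0.38
V = 1.283 m^3

1.283


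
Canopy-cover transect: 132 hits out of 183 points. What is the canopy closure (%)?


Formula: Canopy closure = covered points / total points * 100
Closure = 132 / 183 * 100
Closure = 0.7213 * 100 = 72.1%

72.1


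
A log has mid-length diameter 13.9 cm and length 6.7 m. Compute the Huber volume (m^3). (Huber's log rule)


Huber: V = Am * L,  Am = pi*(Dm/200)^2
Am = pi*(13.9/200)^2 = 0.015175 m^2
V = 0.015175*6.7 = 0.1017 m^3

0.1017


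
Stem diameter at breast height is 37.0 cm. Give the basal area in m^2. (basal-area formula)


Formula: BA = pi * (DBH/2)^2 / 10000  (cm^2 to m^2)
Radius = DBH/2 = 37.0/2 = 18.5 cm
BA = pi * 18.5^2 / 10000
   = 1075.2101 cm^2 / 10000
   = 0.1075 m^2

0.1075


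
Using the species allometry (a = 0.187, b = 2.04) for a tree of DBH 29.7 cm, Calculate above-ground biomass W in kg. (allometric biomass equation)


Formula: W = a * DBH^b  (allometric power law)
DBH^b = 29.7^2.04 = 1010.2367
W = 0.187 * 1010.2367 = 188.9 kg

188.9


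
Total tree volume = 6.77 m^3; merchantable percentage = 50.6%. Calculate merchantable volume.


Formula: MV = V_total * (merchantable_pct / 100)
Merchantable fraction = 50.6% / 100 = 0.506
MV = 6.77 m^3 * 0.506 = 3.426 m^3

3.426


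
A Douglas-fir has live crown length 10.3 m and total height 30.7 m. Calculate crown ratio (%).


Formula: Crown Ratio = (Crown Length / Total Height) * 100
CR = (10.3 m / 30.7 m) * 100
CR = 0.3355 * 100 = 33.6%

33.6


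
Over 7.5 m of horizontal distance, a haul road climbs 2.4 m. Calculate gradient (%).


Formula: Gradient = rise / run * 100
Gradient = 2.4 / 7.5 * 100 = 32.0%

32.0


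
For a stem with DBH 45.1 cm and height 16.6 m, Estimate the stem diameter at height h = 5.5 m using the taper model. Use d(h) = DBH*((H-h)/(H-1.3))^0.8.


Taper: d(h) = DBH * ((H - h) / (H - 1.3))^0.8
Numerator = H - h = 16.6 - 5.5 = 11.1 m
Denominator = H - 1.3 = 16.6 - 1.3 = 15.3 m
Ratio = 11.1 / 15.3 = 0.72549
d = 45.1 * 0.72549^0.8 = 34.9 cm

34.9


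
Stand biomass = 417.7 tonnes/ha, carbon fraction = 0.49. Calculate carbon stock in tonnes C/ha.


Formula: Carbon Stock = Biomass * Carbon Fraction
C = 417.7 t/ha * 0.49
C = 204.7 t C/ha

204.7


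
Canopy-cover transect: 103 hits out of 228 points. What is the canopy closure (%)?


Formula: Canopy closure = covered points / total points * 100
Closure = 103 / 228 * 100
Closure = 0.4518 * 100 = 45.2%

45.2


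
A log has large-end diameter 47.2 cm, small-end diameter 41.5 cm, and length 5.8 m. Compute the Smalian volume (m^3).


Smalian: V = (A1 + A2)/2 * L,  A = pi*(D/200)^2
A1 = pi*(47.2/200)^2 = 0.174974 m^2
A2 = pi*(41.5/200)^2 = 0.135265 m^2
V = (0.174974+0.135265)/2*5.8 = 0.8997 m^3

0.8997


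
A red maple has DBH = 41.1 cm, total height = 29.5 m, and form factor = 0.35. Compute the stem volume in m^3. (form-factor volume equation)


Formula: V = pi * (DBH/200)^2 * H * ff
Radius = DBH/200 = 41.1/200 = 0.2055 m
Radius^2 = 0.2055^2 = 0.04223025 m^2
V = pi * 0.04223025 * 29.5 * 0.35
V = 1.37 m^3

1.37


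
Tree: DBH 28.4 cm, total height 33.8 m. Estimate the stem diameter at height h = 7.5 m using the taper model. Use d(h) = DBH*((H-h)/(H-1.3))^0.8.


Taper: d(h) = DBH * ((H - h) / (H - 1.3))^0.8
Numerator = H - h = 33.8 - 7.5 = 26.3 m
Denominator = H - 1.3 = 33.8 - 1.3 = 32.5 m
Ratio = 26.3 / 32.5 = 0.80923
d = 28.4 * 0.80923^0.8 = 24.0 cm

24.0


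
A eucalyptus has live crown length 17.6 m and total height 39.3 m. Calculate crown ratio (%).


Formula: Crown Ratio = (Crown Length / Total Height) * 100
CR = (17.6 m / 39.3 m) * 100
CR = 0.4478 * 100 = 44.8%

44.8


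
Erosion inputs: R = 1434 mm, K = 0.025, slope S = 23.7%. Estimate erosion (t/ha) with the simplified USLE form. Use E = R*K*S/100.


Formula: E = R * K * S / 100  (simplified USLE)
R * K = 1434 * 0.025 = 35.85
E = 35.85 * 23.7 / 100 = 8.5 t/ha

8.5


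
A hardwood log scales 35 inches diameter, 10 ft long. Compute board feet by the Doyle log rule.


Doyle: BF = (D - 4)^2 * L / 16
Adjusted diameter = 35 - 4 = 31 in
(D-4)^2 = 31^2 = 961
BF = 961 * 10 / 16 = 601 BF

601


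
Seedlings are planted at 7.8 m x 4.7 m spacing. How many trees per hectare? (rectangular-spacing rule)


Formula: TPH = 10000 m^2/ha / (spacing_x * spacing_y)
Area per tree = 7.8 m * 4.7 m = 36.66 m^2
TPH = 10000 / 36.66 = 273 trees/ha

273


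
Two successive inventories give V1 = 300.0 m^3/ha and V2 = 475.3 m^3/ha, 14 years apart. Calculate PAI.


Formula: PAI = (V_T2 - V_T1) / (T2 - T1)
Volume increment = 475.3 - 300.0 = 175.3 m^3/ha
PAI = 175.3 / 14 = 12.52 m^3/ha/year

12.52


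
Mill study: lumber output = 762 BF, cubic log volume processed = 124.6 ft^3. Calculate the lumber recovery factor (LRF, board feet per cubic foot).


Formula: LRF = Lumber Output (BF) / Log Input (ft^3)
LRF = 762 BF / 124.6 ft^3
LRF = 6.12 BF/ft^3

6.12


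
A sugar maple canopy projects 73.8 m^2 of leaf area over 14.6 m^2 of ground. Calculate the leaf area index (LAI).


Formula: LAI = total leaf area / ground area  (dimensionless)
LAI = 73.8 m^2 / 14.6 m^2
LAI = 5.05

5.05


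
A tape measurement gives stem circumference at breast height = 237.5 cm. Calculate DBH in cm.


Formula: DBH = C / pi
DBH = 237.5 / pi
pi = 3.14159...
DBH = 75.6 cm

75.6


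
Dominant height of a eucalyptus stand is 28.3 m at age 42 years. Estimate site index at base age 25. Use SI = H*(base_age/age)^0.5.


Formula: SI = H_dom * (base_age / age)^0.5
Age ratio = 25 / 42 = 0.59524
sqrt(age_ratio) = 0.77152
SI = 28.3 * 0.77152 = 21.8 m

21.8


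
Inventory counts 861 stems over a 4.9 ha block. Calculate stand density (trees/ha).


Formula: Stand Density = N_trees / Area_ha
Density = 861 trees / 4.9 ha
Density = 176 trees/ha

176


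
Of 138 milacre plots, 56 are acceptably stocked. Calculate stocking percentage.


Formula: Stocking % = stocked plots / total plots * 100
Stocking = 56 / 138 * 100
Stocking = 0.4058 * 100 = 40.6%

40.6


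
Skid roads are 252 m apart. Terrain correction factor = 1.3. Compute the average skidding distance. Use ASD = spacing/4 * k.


Formula: ASD = (spacing / 4) * correction
Uncorrected distance = spacing / 4 = 252 / 4 = 63 m
ASD = 63 * 1.3 = 82 m

82


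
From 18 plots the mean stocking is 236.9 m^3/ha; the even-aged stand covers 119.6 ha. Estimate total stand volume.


Formula: Total Volume = Mean Volume per ha * Total Area
Total Volume = 236.9 m^3/ha * 119.6 ha
Total Volume = 28333 m^3

28333


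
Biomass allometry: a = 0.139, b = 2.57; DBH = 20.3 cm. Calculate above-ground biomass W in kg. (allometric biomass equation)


Formula: W = a * DBH^b  (allometric power law)
DBH^b = 20.3^2.57 = 2292.265
W = 0.139 * 2292.265 = 318.6 kg

318.6


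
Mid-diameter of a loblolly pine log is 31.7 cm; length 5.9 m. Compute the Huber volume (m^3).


Huber: V = Am * L,  Am = pi*(Dm/200)^2
Am = pi*(31.7/200)^2 = 0.078924 m^2
V = 0.078924*5.9 = 0.4657 m^3

0.4657


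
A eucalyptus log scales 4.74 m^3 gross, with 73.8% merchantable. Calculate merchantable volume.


Formula: MV = V_total * (merchantable_pct / 100)
Merchantable fraction = 73.8% / 100 = 0.738
MV = 4.74 m^3 * 0.738 = 3.498 m^3

3.498


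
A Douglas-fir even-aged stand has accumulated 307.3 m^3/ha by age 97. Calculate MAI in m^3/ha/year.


Formula: MAI = Total Volume / Stand Age
MAI = 307.3 m^3/ha / 97 years
MAI = 3.17 m^3/ha/year

3.17


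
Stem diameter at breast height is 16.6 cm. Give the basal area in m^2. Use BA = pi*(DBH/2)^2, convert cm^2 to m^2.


Formula: BA = pi * (DBH/2)^2 / 10000  (cm^2 to m^2)
Radius = DBH/2 = 16.6/2 = 8.3 cm
BA = pi * 8.3^2 / 10000
   = 216.4243 cm^2 / 10000
   = 0.0216 m^2

0.0216


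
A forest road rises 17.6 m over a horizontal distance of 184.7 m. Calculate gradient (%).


Formula: Gradient = rise / run * 100
Gradient = 17.6 / 184.7 * 100 = 9.5%

9.5


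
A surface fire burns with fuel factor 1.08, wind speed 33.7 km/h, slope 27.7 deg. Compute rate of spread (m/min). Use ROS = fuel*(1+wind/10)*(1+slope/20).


Formula: ROS = fuel * (1 + wind/10) * (1 + slope/20)
Wind factor = 1 + 33.7/10 = 4.37
Slope factor = 1 + 27.7/20 = 2.385
ROS = 1.08 * 4.37 * 2.385 = 11.26 m/min

11.26


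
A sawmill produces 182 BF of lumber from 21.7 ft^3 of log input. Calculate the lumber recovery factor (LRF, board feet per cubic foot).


Formula: LRF = Lumber Output (BF) / Log Input (ft^3)
LRF = 182 BF / 21.7 ft^3
LRF = 8.39 BF/ft^3

8.39


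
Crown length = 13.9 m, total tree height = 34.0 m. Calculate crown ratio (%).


Formula: Crown Ratio = (Crown Length / Total Height) * 100
CR = (13.9 m / 34.0 m) * 100
CR = 0.4088 * 100 = 40.9%

40.9


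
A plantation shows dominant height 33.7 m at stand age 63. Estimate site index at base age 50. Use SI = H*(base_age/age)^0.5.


Formula: SI = H_dom * (base_age / age)^0.5
Age ratio = 50 / 63 = 0.79365
sqrt(age_ratio) = 0.89087
SI = 33.7 * 0.89087 = 30.0 m

30.0


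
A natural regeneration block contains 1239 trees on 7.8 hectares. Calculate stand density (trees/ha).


Formula: Stand Density = N_trees / Area_ha
Density = 1239 trees / 7.8 ha
Density = 159 trees/ha

159


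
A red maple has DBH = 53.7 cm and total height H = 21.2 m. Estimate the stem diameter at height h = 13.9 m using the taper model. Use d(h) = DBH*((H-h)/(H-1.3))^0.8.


Taper: d(h) = DBH * ((H - h) / (H - 1.3))^0.8
Numerator = H - h = 21.2 - 13.9 = 7.3 m
Denominator = H - 1.3 = 21.2 - 1.3 = 19.9 m
Ratio = 7.3 / 19.9 = 0.36683
d = 53.7 * 0.36683^0.8 = 24.1 cm

24.1


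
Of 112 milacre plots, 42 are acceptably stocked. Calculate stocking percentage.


Formula: Stocking % = stocked plots / total plots * 100
Stocking = 42 / 112 * 100
Stocking = 0.375 * 100 = 37.5%

37.5


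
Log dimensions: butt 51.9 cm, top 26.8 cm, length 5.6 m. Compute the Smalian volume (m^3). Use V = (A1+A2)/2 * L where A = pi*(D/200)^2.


Smalian: V = (A1 + A2)/2 * L,  A = pi*(D/200)^2
A1 = pi*(51.9/200)^2 = 0.211556 m^2
A2 = pi*(26.8/200)^2 = 0.05641 m^2
V = (0.211556+0.05641)/2*5.6 = 0.7503 m^3

0.7503


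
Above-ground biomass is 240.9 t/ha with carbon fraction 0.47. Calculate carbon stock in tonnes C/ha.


Formula: Carbon Stock = Biomass * Carbon Fraction
C = 240.9 t/ha * 0.47
C = 113.2 t C/ha

113.2


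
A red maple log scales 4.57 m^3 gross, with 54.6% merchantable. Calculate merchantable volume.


Formula: MV = V_total * (merchantable_pct / 100)
Merchantable fraction = 54.6% / 100 = 0.546
MV = 4.57 m^3 * 0.546 = 2.495 m^3

2.495


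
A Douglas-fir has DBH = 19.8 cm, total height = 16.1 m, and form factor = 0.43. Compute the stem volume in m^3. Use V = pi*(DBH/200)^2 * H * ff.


Formula: V = pi * (DBH/200)^2 * H * ff
Radius = DBH/200 = 19.8/200 = 0.099 m
Radius^2 = 0.099^2 = 0.009801 m^2
V = pi * 0.009801 * 16.1 * 0.43
V = 0.213 m^3

0.213


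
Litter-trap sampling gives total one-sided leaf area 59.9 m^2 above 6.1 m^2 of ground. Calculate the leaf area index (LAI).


Formula: LAI = total leaf area / ground area  (dimensionless)
LAI = 59.9 m^2 / 6.1 m^2
LAI = 9.82

9.82


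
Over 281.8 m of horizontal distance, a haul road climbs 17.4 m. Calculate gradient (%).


Formula: Gradient = rise / run * 100
Gradient = 17.4 / 281.8 * 100 = 6.2%

6.2


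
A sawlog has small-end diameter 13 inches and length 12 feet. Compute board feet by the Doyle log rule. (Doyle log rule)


Doyle: BF = (D - 4)^2 * L / 16
Adjusted diameter = 13 - 4 = 9 in
(D-4)^2 = 9^2 = 81
BF = 81 * 12 / 16 = 61 BF

61


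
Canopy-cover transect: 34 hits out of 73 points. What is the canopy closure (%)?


Formula: Canopy closure = covered points / total points * 100
Closure = 34 / 73 * 100
Closure = 0.4658 * 100 = 46.6%

46.6


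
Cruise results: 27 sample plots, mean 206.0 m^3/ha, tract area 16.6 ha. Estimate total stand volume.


Formula: Total Volume = Mean Volume per ha * Total Area
Total Volume = 206.0 m^3/ha * 16.6 ha
Total Volume = 3420 m^3

3420


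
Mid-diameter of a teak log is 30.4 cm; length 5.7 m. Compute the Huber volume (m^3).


Huber: V = Am * L,  Am = pi*(Dm/200)^2
Am = pi*(30.4/200)^2 = 0.072583 m^2
V = 0.072583*5.7 = 0.4137 m^3

0.4137


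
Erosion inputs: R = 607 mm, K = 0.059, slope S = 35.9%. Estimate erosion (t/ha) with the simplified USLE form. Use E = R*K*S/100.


Formula: E = R * K * S / 100  (simplified USLE)
R * K = 607 * 0.059 = 35.813
E = 35.813 * 35.9 / 100 = 12.86 t/ha

12.86


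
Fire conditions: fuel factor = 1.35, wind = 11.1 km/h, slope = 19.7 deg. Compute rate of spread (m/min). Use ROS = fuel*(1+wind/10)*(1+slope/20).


Formula: ROS = fuel * (1 + wind/10) * (1 + slope/20)
Wind factor = 1 + 11.1/10 = 2.11
Slope factor = 1 + 19.7/20 = 1.985
ROS = 1.35 * 2.11 * 1.985 = 5.65 m/min

5.65


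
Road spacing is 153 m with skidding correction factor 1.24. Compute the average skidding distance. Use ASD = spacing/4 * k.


Formula: ASD = (spacing / 4) * correction
Uncorrected distance = spacing / 4 = 153 / 4 = 38.25 m
ASD = 38.25 * 1.24 = 47 m

47


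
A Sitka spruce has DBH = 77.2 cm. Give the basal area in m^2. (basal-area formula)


Formula: BA = pi * (DBH/2)^2 / 10000  (cm^2 to m^2)
Radius = DBH/2 = 77.2/2 = 38.6 cm
BA = pi * 38.6^2 / 10000
   = 4680.8474 cm^2 / 10000
   = 0.4681 m^2

0.4681


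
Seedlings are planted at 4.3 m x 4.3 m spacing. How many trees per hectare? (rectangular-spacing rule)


Formula: TPH = 10000 m^2/ha / (spacing_x * spacing_y)
Area per tree = 4.3 m * 4.3 m = 18.49 m^2
TPH = 10000 / 18.49 = 541 trees/ha

541


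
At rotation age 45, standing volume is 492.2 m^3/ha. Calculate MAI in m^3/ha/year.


Formula: MAI = Total Volume / Stand Age
MAI = 492.2 m^3/ha / 45 years
MAI = 10.94 m^3/ha/year

10.94


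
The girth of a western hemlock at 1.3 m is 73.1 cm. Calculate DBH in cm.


Formula: DBH = C / pi
DBH = 73.1 / pi
pi = 3.14159...
DBH = 23.3 cm

23.3


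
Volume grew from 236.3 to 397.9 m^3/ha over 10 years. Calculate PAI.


Formula: PAI = (V_T2 - V_T1) / (T2 - T1)
Volume increment = 397.9 - 236.3 = 161.6 m^3/ha
PAI = 161.6 / 10 = 16.16 m^3/ha/year

16.16


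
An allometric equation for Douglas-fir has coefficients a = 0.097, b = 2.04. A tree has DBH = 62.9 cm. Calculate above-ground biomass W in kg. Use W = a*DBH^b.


Formula: W = a * DBH^b  (allometric power law)
DBH^b = 62.9^2.04 = 4669.252
W = 0.097 * 4669.252 = 452.9 kg

452.9


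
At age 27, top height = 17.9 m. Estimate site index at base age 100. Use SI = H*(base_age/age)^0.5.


Formula: SI = H_dom * (base_age / age)^0.5
Age ratio = 100 / 27 = 3.7037
sqrt(age_ratio) = 1.9245
SI = 17.9 * 1.9245 = 34.4 m

34.4


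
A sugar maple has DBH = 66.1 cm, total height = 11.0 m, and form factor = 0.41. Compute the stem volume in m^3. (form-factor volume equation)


Formula: V = pi * (DBH/200)^2 * H * ff
Radius = DBH/200 = 66.1/200 = 0.3305 m
Radius^2 = 0.3305^2 = 0.10923025 m^2
V = pi * 0.10923025 * 11.0 * 0.41
V = 1.548 m^3

1.548


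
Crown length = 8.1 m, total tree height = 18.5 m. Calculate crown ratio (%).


Formula: Crown Ratio = (Crown Length / Total Height) * 100
CR = (8.1 m / 18.5 m) * 100
CR = 0.4378 * 100 = 43.8%

43.8


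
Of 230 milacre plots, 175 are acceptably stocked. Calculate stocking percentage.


Formula: Stocking % = stocked plots / total plots * 100
Stocking = 175 / 230 * 100
Stocking = 0.7609 * 100 = 76.1%

76.1


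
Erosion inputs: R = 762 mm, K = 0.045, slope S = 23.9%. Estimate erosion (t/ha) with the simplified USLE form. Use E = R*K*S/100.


Formula: E = R * K * S / 100  (simplified USLE)
R * K = 762 * 0.045 = 34.29
E = 34.29 * 23.9 / 100 = 8.2 t/ha

8.2


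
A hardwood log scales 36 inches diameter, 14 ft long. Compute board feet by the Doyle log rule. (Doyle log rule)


Doyle: BF = (D - 4)^2 * L / 16
Adjusted diameter = 36 - 4 = 32 in
(D-4)^2 = 32^2 = 1024
BF = 1024 * 14 / 16 = 896 BF

896


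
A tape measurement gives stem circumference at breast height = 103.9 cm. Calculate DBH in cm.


Formula: DBH = C / pi
DBH = 103.9 / pi
pi = 3.14159...
DBH = 33.1 cm

33.1


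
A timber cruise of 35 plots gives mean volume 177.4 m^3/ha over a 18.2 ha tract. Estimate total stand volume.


Formula: Total Volume = Mean Volume per ha * Total Area
Total Volume = 177.4 m^3/ha * 18.2 ha
Total Volume = 3229 m^3

3229


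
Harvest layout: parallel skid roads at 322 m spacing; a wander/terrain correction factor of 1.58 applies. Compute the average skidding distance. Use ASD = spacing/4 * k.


Formula: ASD = (spacing / 4) * correction
Uncorrected distance = spacing / 4 = 322 / 4 = 80.5 m
ASD = 80.5 * 1.58 = 127 m

127


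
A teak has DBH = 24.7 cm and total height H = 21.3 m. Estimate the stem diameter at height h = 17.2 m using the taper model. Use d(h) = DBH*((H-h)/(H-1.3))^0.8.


Taper: d(h) = DBH * ((H - h) / (H - 1.3))^0.8
Numerator = H - h = 21.3 - 17.2 = 4.1 m
Denominator = H - 1.3 = 21.3 - 1.3 = 20.0 m
Ratio = 4.1 / 20.0 = 0.205
d = 24.7 * 0.205^0.8 = 7.0 cm

7.0


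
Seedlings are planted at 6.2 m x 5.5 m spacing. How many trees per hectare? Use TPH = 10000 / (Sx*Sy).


Formula: TPH = 10000 m^2/ha / (spacing_x * spacing_y)
Area per tree = 6.2 m * 5.5 m = 34.1 m^2
TPH = 10000 / 34.1 = 293 trees/ha

293


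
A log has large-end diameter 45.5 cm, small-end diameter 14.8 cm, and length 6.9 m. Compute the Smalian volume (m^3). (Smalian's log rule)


Smalian: V = (A1 + A2)/2 * L,  A = pi*(D/200)^2
A1 = pi*(45.5/200)^2 = 0.162597 m^2
A2 = pi*(14.8/200)^2 = 0.017203 m^2
V = (0.162597+0.017203)/2*6.9 = 0.6203 m^3

0.6203


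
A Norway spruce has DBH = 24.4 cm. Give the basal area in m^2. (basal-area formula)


Formula: BA = pi * (DBH/2)^2 / 10000  (cm^2 to m^2)
Radius = DBH/2 = 24.4/2 = 12.2 cm
BA = pi * 12.2^2 / 10000
   = 467.5947 cm^2 / 10000
   = 0.0468 m^2

0.0468


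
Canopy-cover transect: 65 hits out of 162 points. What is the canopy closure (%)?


Formula: Canopy closure = covered points / total points * 100
Closure = 65 / 162 * 100
Closure = 0.4012 * 100 = 40.1%

40.1


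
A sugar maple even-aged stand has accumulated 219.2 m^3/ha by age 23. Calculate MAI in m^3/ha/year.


Formula: MAI = Total Volume / Stand Age
MAI = 219.2 m^3/ha / 23 years
MAI = 9.53 m^3/ha/year

9.53


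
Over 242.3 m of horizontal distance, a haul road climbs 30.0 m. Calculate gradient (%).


Formula: Gradient = rise / run * 100
Gradient = 30.0 / 242.3 * 100 = 12.4%

12.4


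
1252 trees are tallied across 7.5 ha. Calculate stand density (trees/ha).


Formula: Stand Density = N_trees / Area_ha
Density = 1252 trees / 7.5 ha
Density = 167 trees/ha

167


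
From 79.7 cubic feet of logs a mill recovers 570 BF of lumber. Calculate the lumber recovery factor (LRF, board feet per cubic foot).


Formula: LRF = Lumber Output (BF) / Log Input (ft^3)
LRF = 570 BF / 79.7 ft^3
LRF = 7.15 BF/ft^3

7.15


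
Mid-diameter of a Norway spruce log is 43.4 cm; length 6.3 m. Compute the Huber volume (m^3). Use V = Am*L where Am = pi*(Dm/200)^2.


Huber: V = Am * L,  Am = pi*(Dm/200)^2
Am = pi*(43.4/200)^2 = 0.147934 m^2
V = 0.147934*6.3 = 0.932 m^3

0.932


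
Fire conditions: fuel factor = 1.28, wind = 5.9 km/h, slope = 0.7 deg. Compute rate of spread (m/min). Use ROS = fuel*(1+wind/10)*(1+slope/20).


Formula: ROS = fuel * (1 + wind/10) * (1 + slope/20)
Wind factor = 1 + 5.9/10 = 1.59
Slope factor = 1 + 0.7/20 = 1.035
ROS = 1.28 * 1.59 * 1.035 = 2.11 m/min

2.11


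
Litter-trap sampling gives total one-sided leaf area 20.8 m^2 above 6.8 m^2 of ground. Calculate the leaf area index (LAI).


Formula: LAI = total leaf area / ground area  (dimensionless)
LAI = 20.8 m^2 / 6.8 m^2
LAI = 3.06

3.06


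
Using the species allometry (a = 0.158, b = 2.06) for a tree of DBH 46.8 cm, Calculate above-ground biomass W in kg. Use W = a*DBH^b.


Formula: W = a * DBH^b  (allometric power law)
DBH^b = 46.8^2.06 = 2758.7126
W = 0.158 * 2758.7126 = 435.9 kg

435.9


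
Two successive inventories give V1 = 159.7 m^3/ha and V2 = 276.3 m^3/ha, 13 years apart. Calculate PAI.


Formula: PAI = (V_T2 - V_T1) / (T2 - T1)
Volume increment = 276.3 - 159.7 = 116.6 m^3/ha
PAI = 116.6 / 13 = 8.97 m^3/ha/year

8.97


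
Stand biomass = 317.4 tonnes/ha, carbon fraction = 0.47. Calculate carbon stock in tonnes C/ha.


Formula: Carbon Stock = Biomass * Carbon Fraction
C = 317.4 t/ha * 0.47
C = 149.2 t C/ha

149.2


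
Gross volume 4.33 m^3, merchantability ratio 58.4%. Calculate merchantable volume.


Formula: MV = V_total * (merchantable_pct / 100)
Merchantable fraction = 58.4% / 100 = 0.584
MV = 4.33 m^3 * 0.584 = 2.529 m^3

2.529


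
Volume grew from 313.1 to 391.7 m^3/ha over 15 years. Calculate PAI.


Formula: PAI = (V_T2 - V_T1) / (T2 - T1)
Volume increment = 391.7 - 313.1 = 78.6 m^3/ha
PAI = 78.6 / 15 = 5.24 m^3/ha/year

5.24


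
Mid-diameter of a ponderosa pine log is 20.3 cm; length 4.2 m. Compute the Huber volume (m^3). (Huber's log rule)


Huber: V = Am * L,  Am = pi*(Dm/200)^2
Am = pi*(20.3/200)^2 = 0.032365 m^2
V = 0.032365*4.2 = 0.1359 m^3

0.1359


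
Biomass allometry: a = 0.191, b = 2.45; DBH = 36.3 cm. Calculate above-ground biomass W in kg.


Formula: W = a * DBH^b  (allometric power law)
DBH^b = 36.3^2.45 = 6633.9353
W = 0.191 * 6633.9353 = 1267.1 kg

1267.1


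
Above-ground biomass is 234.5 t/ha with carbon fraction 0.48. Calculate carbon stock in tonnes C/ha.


Formula: Carbon Stock = Biomass * Carbon Fraction
C = 234.5 t/ha * 0.48
C = 112.6 t C/ha

112.6


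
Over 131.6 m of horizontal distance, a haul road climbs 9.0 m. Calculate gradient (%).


Formula: Gradient = rise / run * 100
Gradient = 9.0 / 131.6 * 100 = 6.8%

6.8


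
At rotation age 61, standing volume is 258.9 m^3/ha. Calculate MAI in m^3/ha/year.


Formula: MAI = Total Volume / Stand Age
MAI = 258.9 m^3/ha / 61 years
MAI = 4.24 m^3/ha/year

4.24


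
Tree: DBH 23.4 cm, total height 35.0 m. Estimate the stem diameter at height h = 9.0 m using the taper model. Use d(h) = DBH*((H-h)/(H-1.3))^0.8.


Taper: d(h) = DBH * ((H - h) / (H - 1.3))^0.8
Numerator = H - h = 35.0 - 9.0 = 26.0 m
Denominator = H - 1.3 = 35.0 - 1.3 = 33.7 m
Ratio = 26.0 / 33.7 = 0.77151
d = 23.4 * 0.77151^0.8 = 19.0 cm

19.0


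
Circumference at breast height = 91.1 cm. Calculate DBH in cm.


Formula: DBH = C / pi
DBH = 91.1 / pi
pi = 3.14159...
DBH = 29.0 cm

29.0


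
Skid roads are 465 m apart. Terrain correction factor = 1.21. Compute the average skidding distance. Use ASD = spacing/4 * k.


Formula: ASD = (spacing / 4) * correction
Uncorrected distance = spacing / 4 = 465 / 4 = 116.25 m
ASD = 116.25 * 1.21 = 141 m

141


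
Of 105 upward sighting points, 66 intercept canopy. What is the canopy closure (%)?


Formula: Canopy closure = covered points / total points * 100
Closure = 66 / 105 * 100
Closure = 0.6286 * 100 = 62.9%

62.9


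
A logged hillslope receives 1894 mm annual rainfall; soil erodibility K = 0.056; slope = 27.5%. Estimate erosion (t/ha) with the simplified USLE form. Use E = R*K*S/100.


Formula: E = R * K * S / 100  (simplified USLE)
R * K = 1894 * 0.056 = 106.064
E = 106.064 * 27.5 / 100 = 29.17 t/ha

29.17


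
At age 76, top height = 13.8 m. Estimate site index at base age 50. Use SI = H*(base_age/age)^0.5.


Formula: SI = H_dom * (base_age / age)^0.5
Age ratio = 50 / 76 = 0.65789
sqrt(age_ratio) = 0.81111
SI = 13.8 * 0.81111 = 11.2 m

11.2


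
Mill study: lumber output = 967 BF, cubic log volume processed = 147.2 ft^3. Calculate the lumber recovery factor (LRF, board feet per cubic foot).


Formula: LRF = Lumber Output (BF) / Log Input (ft^3)
LRF = 967 BF / 147.2 ft^3
LRF = 6.57 BF/ft^3

6.57


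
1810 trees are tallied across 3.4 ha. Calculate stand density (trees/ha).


Formula: Stand Density = N_trees / Area_ha
Density = 1810 trees / 3.4 ha
Density = 532 trees/ha

532


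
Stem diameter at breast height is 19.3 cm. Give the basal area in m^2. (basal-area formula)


Formula: BA = pi * (DBH/2)^2 / 10000  (cm^2 to m^2)
Radius = DBH/2 = 19.3/2 = 9.65 cm
BA = pi * 9.65^2 / 10000
   = 292.553 cm^2 / 10000
   = 0.0293 m^2

0.0293


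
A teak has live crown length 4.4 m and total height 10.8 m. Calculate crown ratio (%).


Formula: Crown Ratio = (Crown Length / Total Height) * 100
CR = (4.4 m / 10.8 m) * 100
CR = 0.4074 * 100 = 40.7%

40.7


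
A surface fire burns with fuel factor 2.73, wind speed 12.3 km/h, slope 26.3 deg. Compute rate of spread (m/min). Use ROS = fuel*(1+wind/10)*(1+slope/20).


Formula: ROS = fuel * (1 + wind/10) * (1 + slope/20)
Wind factor = 1 + 12.3/10 = 2.23
Slope factor = 1 + 26.3/20 = 2.315
ROS = 2.73 * 2.23 * 2.315 = 14.09 m/min

14.09


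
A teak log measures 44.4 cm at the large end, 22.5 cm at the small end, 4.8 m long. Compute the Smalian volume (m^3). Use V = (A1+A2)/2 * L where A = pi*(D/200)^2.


Smalian: V = (A1 + A2)/2 * L,  A = pi*(D/200)^2
A1 = pi*(44.4/200)^2 = 0.15483 m^2
A2 = pi*(22.5/200)^2 = 0.039761 m^2
V = (0.15483+0.039761)/2*4.8 = 0.467 m^3

0.467


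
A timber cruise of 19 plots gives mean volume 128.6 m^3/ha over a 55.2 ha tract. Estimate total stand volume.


Formula: Total Volume = Mean Volume per ha * Total Area
Total Volume = 128.6 m^3/ha * 55.2 ha
Total Volume = 7099 m^3

7099


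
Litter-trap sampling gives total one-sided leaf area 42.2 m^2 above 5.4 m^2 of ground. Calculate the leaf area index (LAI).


Formula: LAI = total leaf area / ground area  (dimensionless)
LAI = 42.2 m^2 / 5.4 m^2
LAI = 7.81

7.81


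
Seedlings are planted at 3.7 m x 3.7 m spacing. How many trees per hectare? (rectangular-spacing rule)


Formula: TPH = 10000 m^2/ha / (spacing_x * spacing_y)
Area per tree = 3.7 m * 3.7 m = 13.69 m^2
TPH = 10000 / 13.69 = 730 trees/ha

730


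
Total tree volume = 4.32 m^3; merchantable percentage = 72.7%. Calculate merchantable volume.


Formula: MV = V_total * (merchantable_pct / 100)
Merchantable fraction = 72.7% / 100 = 0.727
MV = 4.32 m^3 * 0.727 = 3.141 m^3

3.141


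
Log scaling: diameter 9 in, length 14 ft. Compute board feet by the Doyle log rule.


Doyle: BF = (D - 4)^2 * L / 16
Adjusted diameter = 9 - 4 = 5 in
(D-4)^2 = 5^2 = 25
BF = 25 * 14 / 16 = 22 BF

22


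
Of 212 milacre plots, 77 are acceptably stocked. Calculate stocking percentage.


Formula: Stocking % = stocked plots / total plots * 100
Stocking = 77 / 212 * 100
Stocking = 0.3632 * 100 = 36.3%

36.3


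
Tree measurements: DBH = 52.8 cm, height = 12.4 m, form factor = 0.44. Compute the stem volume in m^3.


Formula: V = pi * (DBH/200)^2 * H * ff
Radius = DBH/200 = 52.8/200 = 0.264 m
Radius^2 = 0.264^2 = 0.069696 m^2
V = pi * 0.069696 * 12.4 * 0.44
V = 1.195 m^3

1.195


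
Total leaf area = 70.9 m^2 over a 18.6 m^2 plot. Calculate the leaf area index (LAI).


Formula: LAI = total leaf area / ground area  (dimensionless)
LAI = 70.9 m^2 / 18.6 m^2
LAI = 3.81

3.81


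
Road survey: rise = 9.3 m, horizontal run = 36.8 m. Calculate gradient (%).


Formula: Gradient = rise / run * 100
Gradient = 9.3 / 36.8 * 100 = 25.3%

25.3


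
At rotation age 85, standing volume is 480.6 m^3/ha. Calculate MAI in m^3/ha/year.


Formula: MAI = Total Volume / Stand Age
MAI = 480.6 m^3/ha / 85 years
MAI = 5.65 m^3/ha/year

5.65


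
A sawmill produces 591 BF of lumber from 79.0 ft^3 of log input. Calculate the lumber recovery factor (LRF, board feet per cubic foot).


Formula: LRF = Lumber Output (BF) / Log Input (ft^3)
LRF = 591 BF / 79.0 ft^3
LRF = 7.48 BF/ft^3

7.48


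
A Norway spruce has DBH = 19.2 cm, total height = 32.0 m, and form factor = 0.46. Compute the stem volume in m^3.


Formula: V = pi * (DBH/200)^2 * H * ff
Radius = DBH/200 = 19.2/200 = 0.096 m
Radius^2 = 0.096^2 = 0.009216 m^2
V = pi * 0.009216 * 32.0 * 0.46
V = 0.426 m^3

0.426


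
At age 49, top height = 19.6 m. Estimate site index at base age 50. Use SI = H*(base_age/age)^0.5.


Formula: SI = H_dom * (base_age / age)^0.5
Age ratio = 50 / 49 = 1.02041
sqrt(age_ratio) = 1.01015
SI = 19.6 * 1.01015 = 19.8 m

19.8


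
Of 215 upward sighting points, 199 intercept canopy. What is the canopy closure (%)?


Formula: Canopy closure = covered points / total points * 100
Closure = 199 / 215 * 100
Closure = 0.9256 * 100 = 92.6%

92.6


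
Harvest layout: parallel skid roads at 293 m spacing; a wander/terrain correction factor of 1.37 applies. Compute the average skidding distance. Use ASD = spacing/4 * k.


Formula: ASD = (spacing / 4) * correction
Uncorrected distance = spacing / 4 = 293 / 4 = 73.25 m
ASD = 73.25 * 1.37 = 100 m

100


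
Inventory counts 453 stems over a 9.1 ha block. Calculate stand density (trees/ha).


Formula: Stand Density = N_trees / Area_ha
Density = 453 trees / 9.1 ha
Density = 50 trees/ha

50


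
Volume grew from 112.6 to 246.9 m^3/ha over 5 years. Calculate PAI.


Formula: PAI = (V_T2 - V_T1) / (T2 - T1)
Volume increment = 246.9 - 112.6 = 134.3 m^3/ha
PAI = 134.3 / 5 = 26.86 m^3/ha/year

26.86


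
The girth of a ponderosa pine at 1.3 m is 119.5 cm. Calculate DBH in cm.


Formula: DBH = C / pi
DBH = 119.5 / pi
pi = 3.14159...
DBH = 38.0 cm

38.0


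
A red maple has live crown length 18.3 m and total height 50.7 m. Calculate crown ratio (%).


Formula: Crown Ratio = (Crown Length / Total Height) * 100
CR = (18.3 m / 50.7 m) * 100
CR = 0.3609 * 100 = 36.1%

36.1


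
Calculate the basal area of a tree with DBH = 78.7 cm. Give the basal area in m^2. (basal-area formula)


Formula: BA = pi * (DBH/2)^2 / 10000  (cm^2 to m^2)
Radius = DBH/2 = 78.7/2 = 39.35 cm
BA = pi * 39.35^2 / 10000
   = 4864.5128 cm^2 / 10000
   = 0.4865 m^2

0.4865


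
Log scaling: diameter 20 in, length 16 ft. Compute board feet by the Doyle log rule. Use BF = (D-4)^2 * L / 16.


Doyle: BF = (D - 4)^2 * L / 16
Adjusted diameter = 20 - 4 = 16 in
(D-4)^2 = 16^2 = 256
BF = 256 * 16 / 16 = 256 BF

256


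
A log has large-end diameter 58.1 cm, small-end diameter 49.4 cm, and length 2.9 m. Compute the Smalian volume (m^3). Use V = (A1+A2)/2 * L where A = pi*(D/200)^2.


Smalian: V = (A1 + A2)/2 * L,  A = pi*(D/200)^2
A1 = pi*(58.1/200)^2 = 0.26512 m^2
A2 = pi*(49.4/200)^2 = 0.191665 m^2
V = (0.26512+0.191665)/2*2.9 = 0.6623 m^3

0.6623


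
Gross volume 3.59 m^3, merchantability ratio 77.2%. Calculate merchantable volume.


Formula: MV = V_total * (merchantable_pct / 100)
Merchantable fraction = 77.2% / 100 = 0.772
MV = 3.59 m^3 * 0.772 = 2.771 m^3

2.771


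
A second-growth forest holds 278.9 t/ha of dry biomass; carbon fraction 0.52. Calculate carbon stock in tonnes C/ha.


Formula: Carbon Stock = Biomass * Carbon Fraction
C = 278.9 t/ha * 0.52
C = 145.0 t C/ha

145.0


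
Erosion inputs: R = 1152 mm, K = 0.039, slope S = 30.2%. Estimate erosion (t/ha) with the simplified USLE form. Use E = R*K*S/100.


Formula: E = R * K * S / 100  (simplified USLE)
R * K = 1152 * 0.039 = 44.928
E = 44.928 * 30.2 / 100 = 13.57 t/ha

13.57


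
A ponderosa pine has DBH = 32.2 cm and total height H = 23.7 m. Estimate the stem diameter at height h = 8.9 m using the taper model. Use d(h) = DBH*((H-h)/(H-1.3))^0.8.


Taper: d(h) = DBH * ((H - h) / (H - 1.3))^0.8
Numerator = H - h = 23.7 - 8.9 = 14.8 m
Denominator = H - 1.3 = 23.7 - 1.3 = 22.4 m
Ratio = 14.8 / 22.4 = 0.66071
d = 32.2 * 0.66071^0.8 = 23.1 cm

23.1


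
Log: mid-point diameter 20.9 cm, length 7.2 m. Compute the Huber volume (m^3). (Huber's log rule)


Huber: V = Am * L,  Am = pi*(Dm/200)^2
Am = pi*(20.9/200)^2 = 0.034307 m^2
V = 0.034307*7.2 = 0.247 m^3

0.247


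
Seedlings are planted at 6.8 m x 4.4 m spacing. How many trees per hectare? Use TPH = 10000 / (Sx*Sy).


Formula: TPH = 10000 m^2/ha / (spacing_x * spacing_y)
Area per tree = 6.8 m * 4.4 m = 29.92 m^2
TPH = 10000 / 29.92 = 334 trees/ha

334
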